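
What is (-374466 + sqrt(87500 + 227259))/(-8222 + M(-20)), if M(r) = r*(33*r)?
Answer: -187233/2489 + sqrt(314759)/4978 ≈ -75.111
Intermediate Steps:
M(r) = 33*r**2
(-374466 + sqrt(87500 + 227259))/(-8222 + M(-20)) = (-374466 + sqrt(87500 + 227259))/(-8222 + 33*(-20)**2) = (-374466 + sqrt(314759))/(-8222 + 33*400) = (-374466 + sqrt(314759))/(-8222 + 13200) = (-374466 + sqrt(314759))/4978 = (-374466 + sqrt(314759))*(1/4978) = -187233/2489 + sqrt(314759)/4978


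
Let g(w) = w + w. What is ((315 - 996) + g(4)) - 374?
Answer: -1047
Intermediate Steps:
g(w) = 2*w
((315 - 996) + g(4)) - 374 = ((315 - 996) + 2*4) - 374 = (-681 + 8) - 374 = -673 - 374 = -1047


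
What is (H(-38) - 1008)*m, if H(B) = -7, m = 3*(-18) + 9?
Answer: 45675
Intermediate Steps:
m = -45 (m = -54 + 9 = -45)
(H(-38) - 1008)*m = (-7 - 1008)*(-45) = -1015*(-45) = 45675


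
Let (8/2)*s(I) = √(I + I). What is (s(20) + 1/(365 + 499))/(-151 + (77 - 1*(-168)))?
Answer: 1/81216 + √10/188 ≈ 0.016833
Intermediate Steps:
s(I) = √2*√I/4 (s(I) = √(I + I)/4 = √(2*I)/4 = (√2*√I)/4 = √2*√I/4)
(s(20) + 1/(365 + 499))/(-151 + (77 - 1*(-168))) = (√2*√20/4 + 1/(365 + 499))/(-151 + (77 - 1*(-168))) = (√2*(2*√5)/4 + 1/864)/(-151 + (77 + 168)) = (√10/2 + 1/864)/(-151 + 245) = (1/864 + √10/2)/94 = (1/864 + √10/2)*(1/94) = 1/81216 + √10/188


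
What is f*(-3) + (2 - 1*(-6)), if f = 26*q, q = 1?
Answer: -70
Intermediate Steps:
f = 26 (f = 26*1 = 26)
f*(-3) + (2 - 1*(-6)) = 26*(-3) + (2 - 1*(-6)) = -78 + (2 + 6) = -78 + 8 = -70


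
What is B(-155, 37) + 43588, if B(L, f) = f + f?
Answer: 43662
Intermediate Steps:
B(L, f) = 2*f
B(-155, 37) + 43588 = 2*37 + 43588 = 74 + 43588 = 43662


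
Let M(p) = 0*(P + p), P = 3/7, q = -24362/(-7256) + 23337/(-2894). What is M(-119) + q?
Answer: -24707411/5249716 ≈ -4.7064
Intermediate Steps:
q = -24707411/5249716 (q = -24362*(-1/7256) + 23337*(-1/2894) = 12181/3628 - 23337/2894 = -24707411/5249716 ≈ -4.7064)
P = 3/7 (P = 3*(⅐) = 3/7 ≈ 0.42857)
M(p) = 0 (M(p) = 0*(3/7 + p) = 0)
M(-119) + q = 0 - 24707411/5249716 = -24707411/5249716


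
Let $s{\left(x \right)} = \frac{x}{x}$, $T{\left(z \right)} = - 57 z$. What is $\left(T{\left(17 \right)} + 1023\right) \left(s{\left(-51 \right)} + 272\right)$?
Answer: $14742$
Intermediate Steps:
$s{\left(x \right)} = 1$
$\left(T{\left(17 \right)} + 1023\right) \left(s{\left(-51 \right)} + 272\right) = \left(\left(-57\right) 17 + 1023\right) \left(1 + 272\right) = \left(-969 + 1023\right) 273 = 54 \cdot 273 = 14742$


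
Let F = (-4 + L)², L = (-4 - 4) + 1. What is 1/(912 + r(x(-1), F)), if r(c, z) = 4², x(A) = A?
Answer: 1/928 ≈ 0.0010776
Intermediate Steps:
L = -7 (L = -8 + 1 = -7)
F = 121 (F = (-4 - 7)² = (-11)² = 121)
r(c, z) = 16
1/(912 + r(x(-1), F)) = 1/(912 + 16) = 1/928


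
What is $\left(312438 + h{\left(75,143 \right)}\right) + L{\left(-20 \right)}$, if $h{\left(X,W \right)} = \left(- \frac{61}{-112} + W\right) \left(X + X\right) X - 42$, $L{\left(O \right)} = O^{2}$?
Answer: $\frac{107949701}{56} \approx 1.9277 \cdot 10^{6}$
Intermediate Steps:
$h{\left(X,W \right)} = -42 + 2 X^{2} \left(\frac{61}{112} + W\right)$ ($h{\left(X,W \right)} = \left(\left(-61\right) \left(- \frac{1}{112}\right) + W\right) 2 X X - 42 = \left(\frac{61}{112} + W\right) 2 X X - 42 = 2 X \left(\frac{61}{112} + W\right) X - 42 = 2 X^{2} \left(\frac{61}{112} + W\right) - 42 = -42 + 2 X^{2} \left(\frac{61}{112} + W\right)$)
$\left(312438 + h{\left(75,143 \right)}\right) + L{\left(-20 \right)} = \left(312438 + \left(-42 + \frac{61 \cdot 75^{2}}{56} + 2 \cdot 143 \cdot 75^{2}\right)\right) + \left(-20\right)^{2} = \left(312438 + \left(-42 + \frac{61}{56} \cdot 5625 + 2 \cdot 143 \cdot 5625\right)\right) + 400 = \left(312438 + \left(-42 + \frac{343125}{56} + 1608750\right)\right) + 400 = \left(312438 + \frac{90430773}{56}\right) + 400 = \frac{107927301}{56} + 400 = \frac{107949701}{56}$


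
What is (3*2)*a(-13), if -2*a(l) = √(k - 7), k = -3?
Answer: -3*I*√10 ≈ -9.4868*I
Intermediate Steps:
a(l) = -I*√10/2 (a(l) = -√(-3 - 7)/2 = -I*√10/2)
(3*2)*a(-13) = (3*2)*(-I*√10/2) = 6*(-I*√10/2) = -3*I*√10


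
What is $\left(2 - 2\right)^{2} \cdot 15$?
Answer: $0$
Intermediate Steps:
$\left(2 - 2\right)^{2} \cdot 15 = 0^{2} \cdot 15 = 0 \cdot 15 = 0$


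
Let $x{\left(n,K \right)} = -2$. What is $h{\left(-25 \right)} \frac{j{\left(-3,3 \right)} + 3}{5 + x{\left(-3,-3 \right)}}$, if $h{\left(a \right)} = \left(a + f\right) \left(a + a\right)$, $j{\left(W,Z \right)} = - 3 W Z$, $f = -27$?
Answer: $26000$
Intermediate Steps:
$j{\left(W,Z \right)} = - 3 W Z$
$h{\left(a \right)} = 2 a \left(-27 + a\right)$ ($h{\left(a \right)} = \left(a - 27\right) \left(a + a\right) = \left(-27 + a\right) 2 a = 2 a \left(-27 + a\right)$)
$h{\left(-25 \right)} \frac{j{\left(-3,3 \right)} + 3}{5 + x{\left(-3,-3 \right)}} = 2 \left(-25\right) \left(-27 - 25\right) \frac{\left(-3\right) \left(-3\right) 3 + 3}{5 - 2} = 2 \left(-25\right) \left(-52\right) \frac{27 + 3}{3} = 2600 \cdot 30 \cdot \frac{1}{3} = 2600 \cdot 10 = 26000$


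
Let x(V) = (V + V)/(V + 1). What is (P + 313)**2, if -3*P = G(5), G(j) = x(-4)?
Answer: 7890481/81 ≈ 97413.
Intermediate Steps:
x(V) = 2*V/(1 + V) (x(V) = (2*V)/(1 + V) = 2*V/(1 + V))
G(j) = 8/3 (G(j) = 2*(-4)/(1 - 4) = 2*(-4)/(-3) = 2*(-4)*(-1/3) = 8/3)
P = -8/9 (P = -1/3*8/3 = -8/9 ≈ -0.88889)
(P + 313)**2 = (-8/9 + 313)**2 = (2809/9)**2 = 7890481/81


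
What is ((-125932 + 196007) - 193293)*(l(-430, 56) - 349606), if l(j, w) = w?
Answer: 43070851900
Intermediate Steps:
((-125932 + 196007) - 193293)*(l(-430, 56) - 349606) = ((-125932 + 196007) - 193293)*(56 - 349606) = (70075 - 193293)*(-349550) = -123218*(-349550) = 43070851900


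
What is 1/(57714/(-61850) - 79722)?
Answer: -30925/2465431707 ≈ -1.2543e-5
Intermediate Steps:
1/(57714/(-61850) - 79722) = 1/(57714*(-1/61850) - 79722) = 1/(-28857/30925 - 79722) = 1/(-2465431707/30925) = -30925/2465431707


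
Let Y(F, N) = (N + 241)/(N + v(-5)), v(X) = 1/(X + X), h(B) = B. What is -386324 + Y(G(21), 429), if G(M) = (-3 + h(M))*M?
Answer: -1656936936/4289 ≈ -3.8632e+5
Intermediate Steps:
G(M) = M*(-3 + M) (G(M) = (-3 + M)*M = M*(-3 + M))
v(X) = 1/(2*X)
Y(F, N) = (241 + N)/(-⅒ + N) (Y(F, N) = (N + 241)/(N + (½)/(-5)) = (241 + N)/(N + (½)*(-⅕)) = (241 + N)/(N - ⅒) = (241 + N)/(-⅒ + N))
-386324 + Y(G(21), 429) = -386324 + 10*(241 + 429)/(-1 + 10*429) = -386324 + 10*670/(-1 + 4290) = -386324 + 10*670/4289 = -386324 + 10*(1/4289)*670 = -386324 + 6700/4289 = -1656936936/4289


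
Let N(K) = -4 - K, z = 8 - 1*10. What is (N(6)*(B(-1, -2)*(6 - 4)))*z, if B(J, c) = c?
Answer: -80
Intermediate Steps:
z = -2 (z = 8 - 10 = -2)
(N(6)*(B(-1, -2)*(6 - 4)))*z = ((-4 - 1*6)*(-2*(6 - 4)))*(-2) = ((-4 - 6)*(-2*2))*(-2) = -10*(-4)*(-2) = 40*(-2) = -80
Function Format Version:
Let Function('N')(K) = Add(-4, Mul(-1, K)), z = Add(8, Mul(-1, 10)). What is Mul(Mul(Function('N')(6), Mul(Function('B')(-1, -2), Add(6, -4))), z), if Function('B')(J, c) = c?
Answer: -80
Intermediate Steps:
z = -2 (z = Add(8, -10) = -2)
Mul(Mul(Function('N')(6), Mul(Function('B')(-1, -2), Add(6, -4))), z) = Mul(Mul(Add(-4, Mul(-1, 6)), Mul(-2, Add(6, -4))), -2) = Mul(Mul(Add(-4, -6), Mul(-2, 2)), -2) = Mul(Mul(-10, -4), -2) = Mul(40, -2) = -80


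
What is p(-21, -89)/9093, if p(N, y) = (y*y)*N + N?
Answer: -7922/433 ≈ -18.296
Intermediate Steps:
p(N, y) = N + N*y² (p(N, y) = y²*N + N = N*y² + N = N + N*y²)
p(-21, -89)/9093 = -21*(1 + (-89)²)/9093 = -21*(1 + 7921)*(1/9093) = -21*7922*(1/9093) = -166362*1/9093 = -7922/433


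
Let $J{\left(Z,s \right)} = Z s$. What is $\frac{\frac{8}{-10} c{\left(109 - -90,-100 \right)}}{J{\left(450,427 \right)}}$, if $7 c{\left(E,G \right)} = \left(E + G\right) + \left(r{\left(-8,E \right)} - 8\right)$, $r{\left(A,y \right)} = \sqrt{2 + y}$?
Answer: $- \frac{26}{480375} - \frac{2 \sqrt{201}}{3362625} \approx -6.2557 \cdot 10^{-5}$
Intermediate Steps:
$c{\left(E,G \right)} = - \frac{8}{7} + \frac{E}{7} + \frac{G}{7} + \frac{\sqrt{2 + E}}{7}$ ($c{\left(E,G \right)} = \frac{\left(E + G\right) + \left(\sqrt{2 + E} - 8\right)}{7} = \frac{\left(E + G\right) + \left(-8 + \sqrt{2 + E}\right)}{7} = \frac{-8 + E + G + \sqrt{2 + E}}{7} = - \frac{8}{7} + \frac{E}{7} + \frac{G}{7} + \frac{\sqrt{2 + E}}{7}$)
$\frac{\frac{8}{-10} c{\left(109 - -90,-100 \right)}}{J{\left(450,427 \right)}} = \frac{\frac{8}{-10} \left(- \frac{8}{7} + \frac{109 - -90}{7} + \frac{1}{7} \left(-100\right) + \frac{\sqrt{2 + \left(109 - -90\right)}}{7}\right)}{450 \cdot 427} = \frac{8 \left(- \frac{1}{10}\right) \left(- \frac{8}{7} + \frac{109 + 90}{7} - \frac{100}{7} + \frac{\sqrt{2 + \left(109 + 90\right)}}{7}\right)}{192150} = - \frac{4 \left(- \frac{8}{7} + \frac{1}{7} \cdot 199 - \frac{100}{7} + \frac{\sqrt{2 + 199}}{7}\right)}{5} \cdot \frac{1}{192150} = - \frac{4 \left(- \frac{8}{7} + \frac{199}{7} - \frac{100}{7} + \frac{\sqrt{201}}{7}\right)}{5} \cdot \frac{1}{192150} = - \frac{4 \left(13 + \frac{\sqrt{201}}{7}\right)}{5} \cdot \frac{1}{192150} = \left(- \frac{52}{5} - \frac{4 \sqrt{201}}{35}\right) \frac{1}{192150} = - \frac{26}{480375} - \frac{2 \sqrt{201}}{3362625}$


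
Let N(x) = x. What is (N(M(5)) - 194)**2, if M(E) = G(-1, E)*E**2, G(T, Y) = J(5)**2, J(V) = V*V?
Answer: 238115761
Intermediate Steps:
J(V) = V**2
G(T, Y) = 625 (G(T, Y) = (5**2)**2 = 25**2 = 625)
M(E) = 625*E**2
(N(M(5)) - 194)**2 = (625*5**2 - 194)**2 = (625*25 - 194)**2 = (15625 - 194)**2 = 15431**2 = 238115761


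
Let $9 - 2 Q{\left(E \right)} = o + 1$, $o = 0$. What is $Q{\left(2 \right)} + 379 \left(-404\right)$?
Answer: $-153112$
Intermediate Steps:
$Q{\left(E \right)} = 4$ ($Q{\left(E \right)} = \frac{9}{2} - \frac{0 + 1}{2} = \frac{9}{2} - \frac{1}{2} = 4$)
$Q{\left(2 \right)} + 379 \left(-404\right) = 4 + 379 \left(-404\right) = 4 - 153116 = -153112$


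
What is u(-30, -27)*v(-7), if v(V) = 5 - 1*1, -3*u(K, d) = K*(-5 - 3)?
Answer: -320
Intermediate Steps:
u(K, d) = 8*K/3 (u(K, d) = -K*(-5 - 3)/3 = -K*(-8)/3 = -(-8)*K/3 = 8*K/3)
v(V) = 4 (v(V) = 5 - 1 = 4)
u(-30, -27)*v(-7) = ((8/3)*(-30))*4 = -80*4 = -320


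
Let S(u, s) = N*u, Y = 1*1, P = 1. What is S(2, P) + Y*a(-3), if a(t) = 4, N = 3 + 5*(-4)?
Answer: -30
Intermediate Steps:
N = -17 (N = 3 - 20 = -17)
Y = 1
S(u, s) = -17*u
S(2, P) + Y*a(-3) = -17*2 + 1*4 = -34 + 4 = -30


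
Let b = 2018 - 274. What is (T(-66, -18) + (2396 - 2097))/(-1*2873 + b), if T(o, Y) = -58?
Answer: -241/1129 ≈ -0.21346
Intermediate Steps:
b = 1744
(T(-66, -18) + (2396 - 2097))/(-1*2873 + b) = (-58 + (2396 - 2097))/(-1*2873 + 1744) = (-58 + 299)/(-2873 + 1744) = 241/(-1129) = 241*(-1/1129) = -241/1129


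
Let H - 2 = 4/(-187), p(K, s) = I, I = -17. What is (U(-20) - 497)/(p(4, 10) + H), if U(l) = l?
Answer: 96679/2809 ≈ 34.418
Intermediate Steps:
p(K, s) = -17
H = 370/187 (H = 2 + 4/(-187) = 2 + 4*(-1/187) = 2 - 4/187 = 370/187 ≈ 1.9786)
(U(-20) - 497)/(p(4, 10) + H) = (-20 - 497)/(-17 + 370/187) = -517/(-2809/187) = -517*(-187/2809) = 96679/2809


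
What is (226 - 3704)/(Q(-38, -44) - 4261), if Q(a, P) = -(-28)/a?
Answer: 66082/80973 ≈ 0.81610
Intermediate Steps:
Q(a, P) = 28/a
(226 - 3704)/(Q(-38, -44) - 4261) = (226 - 3704)/(28/(-38) - 4261) = -3478/(28*(-1/38) - 4261) = -3478/(-14/19 - 4261) = -3478/(-80973/19) = -3478*(-19/80973) = 66082/80973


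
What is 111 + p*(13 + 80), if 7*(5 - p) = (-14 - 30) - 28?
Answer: 10728/7 ≈ 1532.6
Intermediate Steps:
p = 107/7 (p = 5 - ((-14 - 30) - 28)/7 = 5 - (-44 - 28)/7 = 5 - ⅐*(-72) = 5 + 72/7 = 107/7 ≈ 15.286)
111 + p*(13 + 80) = 111 + 107*(13 + 80)/7 = 111 + (107/7)*93 = 111 + 9951/7 = 10728/7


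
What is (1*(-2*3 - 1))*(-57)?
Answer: 399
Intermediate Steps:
(1*(-2*3 - 1))*(-57) = (1*(-6 - 1))*(-57) = (1*(-7))*(-57) = -7*(-57) = 399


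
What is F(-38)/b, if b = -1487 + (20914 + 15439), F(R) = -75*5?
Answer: -125/11622 ≈ -0.010755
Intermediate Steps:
F(R) = -375
b = 34866 (b = -1487 + 36353 = 34866)
F(-38)/b = -375/34866 = -375*1/34866 = -125/11622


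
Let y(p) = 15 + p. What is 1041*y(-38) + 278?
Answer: -23665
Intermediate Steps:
1041*y(-38) + 278 = 1041*(15 - 38) + 278 = 1041*(-23) + 278 = -23943 + 278 = -23665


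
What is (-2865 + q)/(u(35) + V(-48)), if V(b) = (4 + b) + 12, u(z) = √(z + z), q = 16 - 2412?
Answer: 84176/477 + 5261*√70/954 ≈ 222.61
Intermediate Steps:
q = -2396
u(z) = √2*√z (u(z) = √(2*z) = √2*√z)
V(b) = 16 + b
(-2865 + q)/(u(35) + V(-48)) = (-2865 - 2396)/(√2*√35 + (16 - 48)) = -5261/(√70 - 32) = -5261/(-32 + √70)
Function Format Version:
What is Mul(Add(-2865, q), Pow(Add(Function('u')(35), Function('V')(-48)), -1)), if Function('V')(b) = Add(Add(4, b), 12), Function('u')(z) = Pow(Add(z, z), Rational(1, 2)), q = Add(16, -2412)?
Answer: Add(Rational(84176, 477), Mul(Rational(5261, 954), Pow(70, Rational(1, 2)))) ≈ 222.61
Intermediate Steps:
q = -2396
Function('u')(z) = Mul(Pow(2, Rational(1, 2)), Pow(z, Rational(1, 2))) (Function('u')(z) = Pow(Mul(2, z), Rational(1, 2)) = Mul(Pow(2, Rational(1, 2)), Pow(z, Rational(1, 2))))
Function('V')(b) = Add(16, b)
Mul(Add(-2865, q), Pow(Add(Function('u')(35), Function('V')(-48)), -1)) = Mul(Add(-2865, -2396), Pow(Add(Mul(Pow(2, Rational(1, 2)), Pow(35, Rational(1, 2))), Add(16, -48)), -1)) = Mul(-5261, Pow(Add(Pow(70, Rational(1, 2)), -32), -1)) = Mul(-5261, Pow(Add(-32, Pow(70, Rational(1, 2))), -1))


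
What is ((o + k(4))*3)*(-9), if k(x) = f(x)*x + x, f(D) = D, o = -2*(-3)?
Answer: -702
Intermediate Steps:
o = 6
k(x) = x + x² (k(x) = x*x + x = x² + x = x + x²)
((o + k(4))*3)*(-9) = ((6 + 4*(1 + 4))*3)*(-9) = ((6 + 4*5)*3)*(-9) = ((6 + 20)*3)*(-9) = (26*3)*(-9) = 78*(-9) = -702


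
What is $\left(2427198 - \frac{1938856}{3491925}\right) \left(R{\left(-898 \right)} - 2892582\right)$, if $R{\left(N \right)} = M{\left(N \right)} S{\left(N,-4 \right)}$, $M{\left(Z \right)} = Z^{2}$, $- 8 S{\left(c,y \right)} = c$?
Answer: $\frac{742684438267237801498}{3491925} \approx 2.1269 \cdot 10^{14}$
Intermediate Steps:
$S{\left(c,y \right)} = - \frac{c}{8}$
$R{\left(N \right)} = - \frac{N^{3}}{8}$ ($R{\left(N \right)} = N^{2} \left(- \frac{N}{8}\right) = - \frac{N^{3}}{8}$)
$\left(2427198 - \frac{1938856}{3491925}\right) \left(R{\left(-898 \right)} - 2892582\right) = \left(2427198 - \frac{1938856}{3491925}\right) \left(- \frac{\left(-898\right)^{3}}{8} - 2892582\right) = \left(2427198 - \frac{1938856}{3491925}\right) \left(\left(- \frac{1}{8}\right) \left(-724150792\right) - 2892582\right) = \left(2427198 - \frac{1938856}{3491925}\right) \left(90518849 - 2892582\right) = \frac{8475591437294}{3491925} \cdot 87626267 = \frac{742684438267237801498}{3491925}$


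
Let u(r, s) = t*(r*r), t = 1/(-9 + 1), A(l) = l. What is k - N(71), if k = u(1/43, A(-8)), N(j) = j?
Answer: -1050233/14792 ≈ -71.000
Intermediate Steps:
t = -⅛ (t = 1/(-8) = -⅛ ≈ -0.12500)
u(r, s) = -r²/8 (u(r, s) = -r*r/8 = -r²/8)
k = -1/14792 (k = -(1/43)²/8 = -⅛*1/1849 = -1/14792 ≈ -6.7604e-5)
k - N(71) = -1/14792 - 1*71 = -1/14792 - 71 = -1050233/14792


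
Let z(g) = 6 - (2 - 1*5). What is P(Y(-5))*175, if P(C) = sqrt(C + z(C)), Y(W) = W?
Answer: 350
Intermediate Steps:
z(g) = 9 (z(g) = 6 - (2 - 5) = 6 - 1*(-3) = 6 + 3 = 9)
P(C) = sqrt(9 + C) (P(C) = sqrt(C + 9) = sqrt(9 + C))
P(Y(-5))*175 = sqrt(9 - 5)*175 = sqrt(4)*175 = 2*175 = 350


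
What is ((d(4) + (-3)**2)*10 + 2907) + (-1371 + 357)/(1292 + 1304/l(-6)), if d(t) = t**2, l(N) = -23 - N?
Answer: 32603191/10330 ≈ 3156.2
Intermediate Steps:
((d(4) + (-3)**2)*10 + 2907) + (-1371 + 357)/(1292 + 1304/l(-6)) = ((4**2 + (-3)**2)*10 + 2907) + (-1371 + 357)/(1292 + 1304/(-23 - 1*(-6))) = ((16 + 9)*10 + 2907) - 1014/(1292 + 1304/(-23 + 6)) = (25*10 + 2907) - 1014/(1292 + 1304/(-17)) = (250 + 2907) - 1014/(1292 + 1304*(-1/17)) = 3157 - 1014/(1292 - 1304/17) = 3157 - 1014/20660/17 = 3157 - 1014*17/20660 = 3157 - 8619/10330 = 32603191/10330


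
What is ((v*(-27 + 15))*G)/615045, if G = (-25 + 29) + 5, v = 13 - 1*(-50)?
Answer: -2268/205015 ≈ -0.011063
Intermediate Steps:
v = 63 (v = 13 + 50 = 63)
G = 9 (G = 4 + 5 = 9)
((v*(-27 + 15))*G)/615045 = ((63*(-27 + 15))*9)/615045 = ((63*(-12))*9)*(1/615045) = -756*9*(1/615045) = -6804*1/615045 = -2268/205015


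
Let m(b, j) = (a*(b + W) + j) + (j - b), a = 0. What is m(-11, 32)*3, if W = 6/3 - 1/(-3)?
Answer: 225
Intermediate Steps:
W = 7/3 (W = 6*(⅓) - 1*(-⅓) = 2 + ⅓ = 7/3 ≈ 2.3333)
m(b, j) = -b + 2*j (m(b, j) = (0*(b + 7/3) + j) + (j - b) = (0*(7/3 + b) + j) + (j - b) = (0 + j) + (j - b) = j + (j - b) = -b + 2*j)
m(-11, 32)*3 = (-1*(-11) + 2*32)*3 = (11 + 64)*3 = 75*3 = 225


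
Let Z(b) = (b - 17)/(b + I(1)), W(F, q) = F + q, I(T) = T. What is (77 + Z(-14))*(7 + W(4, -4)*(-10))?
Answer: 7224/13 ≈ 555.69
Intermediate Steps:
Z(b) = (-17 + b)/(1 + b) (Z(b) = (b - 17)/(b + 1) = (-17 + b)/(1 + b))
(77 + Z(-14))*(7 + W(4, -4)*(-10)) = (77 + (-17 - 14)/(1 - 14))*(7 + (4 - 4)*(-10)) = (77 - 31/(-13))*(7 + 0*(-10)) = (77 - 1/13*(-31))*(7 + 0) = (77 + 31/13)*7 = (1032/13)*7 = 7224/13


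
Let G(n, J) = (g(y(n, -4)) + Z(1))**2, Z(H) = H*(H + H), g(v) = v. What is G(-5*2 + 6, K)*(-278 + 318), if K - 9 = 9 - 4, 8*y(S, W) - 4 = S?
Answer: 160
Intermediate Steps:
y(S, W) = 1/2 + S/8
Z(H) = 2*H**2 (Z(H) = H*(2*H) = 2*H**2)
K = 14 (K = 9 + (9 - 4) = 9 + 5 = 14)
G(n, J) = (5/2 + n/8)**2 (G(n, J) = ((1/2 + n/8) + 2*1**2)**2 = ((1/2 + n/8) + 2*1)**2 = ((1/2 + n/8) + 2)**2 = (5/2 + n/8)**2)
G(-5*2 + 6, K)*(-278 + 318) = ((20 + (-5*2 + 6))**2/64)*(-278 + 318) = ((20 + (-10 + 6))**2/64)*40 = ((20 - 4)**2/64)*40 = ((1/64)*16**2)*40 = ((1/64)*256)*40 = 4*40 = 160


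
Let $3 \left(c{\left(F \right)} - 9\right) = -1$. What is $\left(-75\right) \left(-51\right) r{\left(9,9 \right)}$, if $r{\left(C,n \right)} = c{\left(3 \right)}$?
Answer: $33150$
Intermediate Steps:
$c{\left(F \right)} = \frac{26}{3}$ ($c{\left(F \right)} = 9 + \frac{1}{3} \left(-1\right) = 9 - \frac{1}{3} = \frac{26}{3}$)
$r{\left(C,n \right)} = \frac{26}{3}$
$\left(-75\right) \left(-51\right) r{\left(9,9 \right)} = \left(-75\right) \left(-51\right) \frac{26}{3} = 3825 \cdot \frac{26}{3} = 33150$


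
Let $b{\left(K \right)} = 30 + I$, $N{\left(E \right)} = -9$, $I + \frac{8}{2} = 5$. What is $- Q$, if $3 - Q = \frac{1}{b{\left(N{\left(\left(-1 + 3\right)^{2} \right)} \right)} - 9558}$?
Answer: $- \frac{28582}{9527} \approx -3.0001$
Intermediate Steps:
$I = 1$ ($I = -4 + 5 = 1$)
$b{\left(K \right)} = 31$ ($b{\left(K \right)} = 30 + 1 = 31$)
$Q = \frac{28582}{9527}$ ($Q = 3 - \frac{1}{31 - 9558} = 3 - \frac{1}{-9527} = 3 - - \frac{1}{9527} = 3 + \frac{1}{9527} = \frac{28582}{9527} \approx 3.0001$)
$- Q = \left(-1\right) \frac{28582}{9527} = - \frac{28582}{9527}$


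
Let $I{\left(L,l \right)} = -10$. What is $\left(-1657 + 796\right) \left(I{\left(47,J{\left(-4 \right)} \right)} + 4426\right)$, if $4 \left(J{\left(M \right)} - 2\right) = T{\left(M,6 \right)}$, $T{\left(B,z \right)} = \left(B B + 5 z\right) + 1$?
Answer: $-3802176$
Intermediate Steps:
$T{\left(B,z \right)} = 1 + B^{2} + 5 z$ ($T{\left(B,z \right)} = \left(B^{2} + 5 z\right) + 1 = 1 + B^{2} + 5 z$)
$J{\left(M \right)} = \frac{39}{4} + \frac{M^{2}}{4}$ ($J{\left(M \right)} = 2 + \frac{1 + M^{2} + 5 \cdot 6}{4} = 2 + \frac{1 + M^{2} + 30}{4} = 2 + \frac{31 + M^{2}}{4} = 2 + \left(\frac{31}{4} + \frac{M^{2}}{4}\right) = \frac{39}{4} + \frac{M^{2}}{4}$)
$\left(-1657 + 796\right) \left(I{\left(47,J{\left(-4 \right)} \right)} + 4426\right) = \left(-1657 + 796\right) \left(-10 + 4426\right) = \left(-861\right) 4416 = -3802176$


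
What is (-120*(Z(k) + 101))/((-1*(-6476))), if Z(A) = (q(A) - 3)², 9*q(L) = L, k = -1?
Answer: -89650/43713 ≈ -2.0509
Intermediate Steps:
q(L) = L/9
Z(A) = (-3 + A/9)² (Z(A) = (A/9 - 3)² = (-3 + A/9)²)
(-120*(Z(k) + 101))/((-1*(-6476))) = (-120*((-27 - 1)²/81 + 101))/((-1*(-6476))) = -120*((1/81)*(-28)² + 101)/6476 = -120*((1/81)*784 + 101)*(1/6476) = -120*(784/81 + 101)*(1/6476) = -120*8965/81*(1/6476) = -358600/27*1/6476 = -89650/43713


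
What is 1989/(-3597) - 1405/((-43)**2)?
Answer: -2910482/2216951 ≈ -1.3128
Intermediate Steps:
1989/(-3597) - 1405/((-43)**2) = 1989*(-1/3597) - 1405/1849 = -663/1199 - 1405*1/1849 = -663/1199 - 1405/1849 = -2910482/2216951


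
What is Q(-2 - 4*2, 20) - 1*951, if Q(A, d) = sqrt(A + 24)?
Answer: -951 + sqrt(14) ≈ -947.26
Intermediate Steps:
Q(A, d) = sqrt(24 + A)
Q(-2 - 4*2, 20) - 1*951 = sqrt(24 + (-2 - 4*2)) - 1*951 = sqrt(24 + (-2 - 8)) - 951 = sqrt(24 - 10) - 951 = sqrt(14) - 951 = -951 + sqrt(14)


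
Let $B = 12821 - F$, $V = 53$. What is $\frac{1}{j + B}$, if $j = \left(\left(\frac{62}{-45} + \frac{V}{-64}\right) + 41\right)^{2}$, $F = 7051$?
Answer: $\frac{8294400}{60341610529} \approx 0.00013746$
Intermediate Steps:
$j = \frac{12482922529}{8294400}$ ($j = \left(\left(\frac{62}{-45} + \frac{53}{-64}\right) + 41\right)^{2} = \left(\left(62 \left(- \frac{1}{45}\right) + 53 \left(- \frac{1}{64}\right)\right) + 41\right)^{2} = \left(\left(- \frac{62}{45} - \frac{53}{64}\right) + 41\right)^{2} = \left(- \frac{6353}{2880} + 41\right)^{2} = \left(\frac{111727}{2880}\right)^{2} = \frac{12482922529}{8294400} \approx 1505.0$)
$B = 5770$ ($B = 12821 - 7051 = 5770$)
$\frac{1}{j + B} = \frac{1}{\frac{12482922529}{8294400} + 5770} = \frac{1}{\frac{60341610529}{8294400}} = \frac{8294400}{60341610529}$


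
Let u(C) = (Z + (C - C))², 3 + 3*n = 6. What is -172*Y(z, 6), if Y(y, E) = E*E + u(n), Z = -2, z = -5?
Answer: -6880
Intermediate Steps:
n = 1 (n = -1 + (⅓)*6 = -1 + 2 = 1)
u(C) = 4 (u(C) = (-2 + (C - C))² = (-2 + 0)² = (-2)² = 4)
Y(y, E) = 4 + E² (Y(y, E) = E*E + 4 = E² + 4 = 4 + E²)
-172*Y(z, 6) = -172*(4 + 6²) = -172*(4 + 36) = -172*40 = -6880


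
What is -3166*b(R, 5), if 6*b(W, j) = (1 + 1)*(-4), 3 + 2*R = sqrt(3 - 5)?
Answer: 12664/3 ≈ 4221.3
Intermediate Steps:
R = -3/2 + I*sqrt(2)/2 (R = -3/2 + sqrt(3 - 5)/2 = -3/2 + sqrt(-2)/2 = -3/2 + (I*sqrt(2))/2 = -3/2 + I*sqrt(2)/2 ≈ -1.5 + 0.70711*I)
b(W, j) = -4/3 (b(W, j) = ((1 + 1)*(-4))/6 = (2*(-4))/6 = (1/6)*(-8) = -4/3)
-3166*b(R, 5) = -3166*(-4/3) = 12664/3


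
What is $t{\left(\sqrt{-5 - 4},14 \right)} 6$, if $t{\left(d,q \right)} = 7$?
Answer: $42$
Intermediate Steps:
$t{\left(\sqrt{-5 - 4},14 \right)} 6 = 7 \cdot 6 = 42$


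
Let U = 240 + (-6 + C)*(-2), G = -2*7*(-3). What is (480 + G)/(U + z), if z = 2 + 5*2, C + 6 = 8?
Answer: 261/130 ≈ 2.0077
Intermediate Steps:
C = 2 (C = -6 + 8 = 2)
G = 42 (G = -14*(-3) = 42)
z = 12 (z = 2 + 10 = 12)
U = 248 (U = 240 + (-6 + 2)*(-2) = 240 - 4*(-2) = 240 + 8 = 248)
(480 + G)/(U + z) = (480 + 42)/(248 + 12) = 522/260 = 522*(1/260) = 261/130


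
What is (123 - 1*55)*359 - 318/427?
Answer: 10423606/427 ≈ 24411.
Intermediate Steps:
(123 - 1*55)*359 - 318/427 = (123 - 55)*359 - 318*1/427 = 68*359 - 318/427 = 24412 - 318/427 = 10423606/427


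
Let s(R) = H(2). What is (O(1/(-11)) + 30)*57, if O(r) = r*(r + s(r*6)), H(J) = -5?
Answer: 210102/121 ≈ 1736.4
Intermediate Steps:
s(R) = -5
O(r) = r*(-5 + r) (O(r) = r*(r - 5) = r*(-5 + r))
(O(1/(-11)) + 30)*57 = ((-5 + 1/(-11))/(-11) + 30)*57 = (-(-5 - 1/11)/11 + 30)*57 = (-1/11*(-56/11) + 30)*57 = (56/121 + 30)*57 = (3686/121)*57 = 210102/121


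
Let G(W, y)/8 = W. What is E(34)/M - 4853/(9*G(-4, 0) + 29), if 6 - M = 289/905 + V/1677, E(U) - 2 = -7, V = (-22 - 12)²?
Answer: 34797417206/1961996743 ≈ 17.736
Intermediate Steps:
G(W, y) = 8*W
V = 1156 (V = (-34)² = 1156)
E(U) = -5 (E(U) = 2 - 7 = -5)
M = 7575277/1517685 (M = 6 - (289/905 + 1156/1677) = 6 - 1*1530833/1517685 = 6 - 1530833/1517685 = 7575277/1517685 ≈ 4.9913)
E(34)/M - 4853/(9*G(-4, 0) + 29) = -5/7575277/1517685 - 4853/(9*(8*(-4)) + 29) = -5*1517685/7575277 - 4853/(9*(-32) + 29) = -7588425/7575277 - 4853/(-288 + 29) = -7588425/7575277 - 4853/(-259) = -7588425/7575277 - 4853*(-1/259) = -7588425/7575277 + 4853/259 = 34797417206/1961996743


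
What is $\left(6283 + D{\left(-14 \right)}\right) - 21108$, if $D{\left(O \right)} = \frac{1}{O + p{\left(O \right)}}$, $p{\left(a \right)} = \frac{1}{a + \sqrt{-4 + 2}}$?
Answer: $- \frac{581157611}{39201} + \frac{i \sqrt{2}}{39201} \approx -14825.0 + 3.6076 \cdot 10^{-5} i$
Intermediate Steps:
$p{\left(a \right)} = \frac{1}{a + i \sqrt{2}}$ ($p{\left(a \right)} = \frac{1}{a + \sqrt{-2}} = \frac{1}{a + i \sqrt{2}}$)
$D{\left(O \right)} = \frac{1}{O + \frac{1}{O + i \sqrt{2}}}$
$\left(6283 + D{\left(-14 \right)}\right) - 21108 = \left(6283 + \frac{-14 + i \sqrt{2}}{1 - 14 \left(-14 + i \sqrt{2}\right)}\right) - 21108 = \left(6283 + \frac{-14 + i \sqrt{2}}{1 + \left(196 - 14 i \sqrt{2}\right)}\right) - 21108 = \left(6283 + \frac{-14 + i \sqrt{2}}{197 - 14 i \sqrt{2}}\right) - 21108 = -14825 + \frac{-14 + i \sqrt{2}}{197 - 14 i \sqrt{2}}$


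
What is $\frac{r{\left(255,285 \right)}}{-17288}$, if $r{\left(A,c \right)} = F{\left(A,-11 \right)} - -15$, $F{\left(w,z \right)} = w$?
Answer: $- \frac{135}{8644} \approx -0.015618$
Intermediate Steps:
$r{\left(A,c \right)} = 15 + A$ ($r{\left(A,c \right)} = A - -15 = A + 15 = 15 + A$)
$\frac{r{\left(255,285 \right)}}{-17288} = \frac{15 + 255}{-17288} = 270 \left(- \frac{1}{17288}\right) = - \frac{135}{8644}$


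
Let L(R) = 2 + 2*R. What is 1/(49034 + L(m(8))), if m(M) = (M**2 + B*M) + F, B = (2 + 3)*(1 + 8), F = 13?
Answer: 1/49910 ≈ 2.0036e-5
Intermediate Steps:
B = 45 (B = 5*9 = 45)
m(M) = 13 + M**2 + 45*M (m(M) = (M**2 + 45*M) + 13 = 13 + M**2 + 45*M)
1/(49034 + L(m(8))) = 1/(49034 + (2 + 2*(13 + 8**2 + 45*8))) = 1/(49034 + (2 + 2*(13 + 64 + 360))) = 1/(49034 + (2 + 2*437)) = 1/(49034 + (2 + 874)) = 1/(49034 + 876) = 1/49910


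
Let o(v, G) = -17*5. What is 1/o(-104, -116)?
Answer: -1/85 ≈ -0.011765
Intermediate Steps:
o(v, G) = -85
1/o(-104, -116) = 1/(-85) = -1/85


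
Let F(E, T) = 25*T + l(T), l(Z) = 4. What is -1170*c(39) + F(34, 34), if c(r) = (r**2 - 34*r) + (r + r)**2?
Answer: -7345576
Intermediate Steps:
c(r) = -34*r + 5*r**2 (c(r) = (r**2 - 34*r) + (2*r)**2 = (r**2 - 34*r) + 4*r**2 = -34*r + 5*r**2)
F(E, T) = 4 + 25*T (F(E, T) = 25*T + 4 = 4 + 25*T)
-1170*c(39) + F(34, 34) = -45630*(-34 + 5*39) + (4 + 25*34) = -45630*(-34 + 195) + (4 + 850) = -45630*161 + 854 = -1170*6279 + 854 = -7346430 + 854 = -7345576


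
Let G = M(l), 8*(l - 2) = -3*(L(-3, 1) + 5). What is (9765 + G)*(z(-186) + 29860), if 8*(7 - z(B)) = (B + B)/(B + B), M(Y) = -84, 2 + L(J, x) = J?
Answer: 2313129735/8 ≈ 2.8914e+8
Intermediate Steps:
L(J, x) = -2 + J
l = 2 (l = 2 + (-3*((-2 - 3) + 5))/8 = 2 + (-3*(-5 + 5))/8 = 2 + (-3*0)/8 = 2 + (⅛)*0 = 2 + 0 = 2)
z(B) = 55/8 (z(B) = 7 - (B + B)/(8*(B + B)) = 7 - 2*B/(8*(2*B)) = 7 - 2*B*1/(2*B)/8 = 7 - ⅛*1 = 7 - ⅛ = 55/8)
G = -84
(9765 + G)*(z(-186) + 29860) = (9765 - 84)*(55/8 + 29860) = 9681*(238935/8) = 2313129735/8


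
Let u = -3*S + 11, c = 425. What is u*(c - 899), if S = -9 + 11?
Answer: -2370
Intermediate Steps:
S = 2
u = 5 (u = -3*2 + 11 = -6 + 11 = 5)
u*(c - 899) = 5*(425 - 899) = 5*(-474) = -2370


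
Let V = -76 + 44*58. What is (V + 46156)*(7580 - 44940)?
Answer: -1816891520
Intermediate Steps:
V = 2476 (V = -76 + 2552 = 2476)
(V + 46156)*(7580 - 44940) = (2476 + 46156)*(7580 - 44940) = 48632*(-37360) = -1816891520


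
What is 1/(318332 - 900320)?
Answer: -1/581988 ≈ -1.7182e-6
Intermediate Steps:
1/(318332 - 900320) = 1/(-581988) = -1/581988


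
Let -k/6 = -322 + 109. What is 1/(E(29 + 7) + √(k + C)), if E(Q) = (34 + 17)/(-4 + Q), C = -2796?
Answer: 544/519011 - 1024*I*√1518/1557033 ≈ 0.0010481 - 0.025623*I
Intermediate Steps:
k = 1278 (k = -6*(-322 + 109) = -6*(-213) = 1278)
E(Q) = 51/(-4 + Q)
1/(E(29 + 7) + √(k + C)) = 1/(51/(-4 + (29 + 7)) + √(1278 - 2796)) = 1/(51/(-4 + 36) + √(-1518)) = 1/(51/32 + I*√1518)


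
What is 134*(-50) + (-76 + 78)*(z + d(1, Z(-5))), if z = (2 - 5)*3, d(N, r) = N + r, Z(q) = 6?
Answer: -6704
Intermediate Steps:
z = -9 (z = -3*3 = -9)
134*(-50) + (-76 + 78)*(z + d(1, Z(-5))) = 134*(-50) + (-76 + 78)*(-9 + (1 + 6)) = -6700 + 2*(-9 + 7) = -6700 + 2*(-2) = -6700 - 4 = -6704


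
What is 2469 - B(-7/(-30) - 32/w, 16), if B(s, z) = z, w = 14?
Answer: 2453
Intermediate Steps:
2469 - B(-7/(-30) - 32/w, 16) = 2469 - 1*16 = 2469 - 16 = 2453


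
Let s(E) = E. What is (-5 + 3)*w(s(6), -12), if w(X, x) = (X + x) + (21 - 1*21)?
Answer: 12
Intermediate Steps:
w(X, x) = X + x (w(X, x) = (X + x) + (21 - 21) = (X + x) + 0 = X + x)
(-5 + 3)*w(s(6), -12) = (-5 + 3)*(6 - 12) = -2*(-6) = 12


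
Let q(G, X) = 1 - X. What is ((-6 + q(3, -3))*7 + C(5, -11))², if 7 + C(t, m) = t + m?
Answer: 729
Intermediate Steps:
C(t, m) = -7 + m + t (C(t, m) = -7 + (t + m) = -7 + (m + t) = -7 + m + t)
((-6 + q(3, -3))*7 + C(5, -11))² = ((-6 + (1 - 1*(-3)))*7 + (-7 - 11 + 5))² = ((-6 + (1 + 3))*7 - 13)² = ((-6 + 4)*7 - 13)² = (-2*7 - 13)² = (-14 - 13)² = (-27)² = 729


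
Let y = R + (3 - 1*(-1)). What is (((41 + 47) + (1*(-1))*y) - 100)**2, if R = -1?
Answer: 225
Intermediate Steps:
y = 3 (y = -1 + (3 - 1*(-1)) = -1 + (3 + 1) = -1 + 4 = 3)
(((41 + 47) + (1*(-1))*y) - 100)**2 = (((41 + 47) + (1*(-1))*3) - 100)**2 = ((88 - 1*3) - 100)**2 = ((88 - 3) - 100)**2 = (85 - 100)**2 = (-15)**2 = 225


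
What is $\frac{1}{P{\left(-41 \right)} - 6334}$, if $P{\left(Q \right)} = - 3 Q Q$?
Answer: $- \frac{1}{11377} \approx -8.7897 \cdot 10^{-5}$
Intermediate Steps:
$P{\left(Q \right)} = - 3 Q^{2}$
$\frac{1}{P{\left(-41 \right)} - 6334} = \frac{1}{- 3 \left(-41\right)^{2} - 6334} = \frac{1}{\left(-3\right) 1681 - 6334} = \frac{1}{-5043 - 6334} = \frac{1}{-11377} = - \frac{1}{11377}$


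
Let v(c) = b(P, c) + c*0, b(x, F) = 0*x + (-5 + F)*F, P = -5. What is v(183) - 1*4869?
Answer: 27705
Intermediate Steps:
b(x, F) = F*(-5 + F) (b(x, F) = 0 + F*(-5 + F) = F*(-5 + F))
v(c) = c*(-5 + c) (v(c) = c*(-5 + c) + c*0 = c*(-5 + c) + 0 = c*(-5 + c))
v(183) - 1*4869 = 183*(-5 + 183) - 1*4869 = 183*178 - 4869 = 32574 - 4869 = 27705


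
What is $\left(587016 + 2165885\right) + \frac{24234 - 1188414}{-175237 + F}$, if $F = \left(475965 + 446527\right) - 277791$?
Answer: $\frac{107698895907}{39122} \approx 2.7529 \cdot 10^{6}$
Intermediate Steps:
$F = 644701$ ($F = 922492 - 277791 = 644701$)
$\left(587016 + 2165885\right) + \frac{24234 - 1188414}{-175237 + F} = \left(587016 + 2165885\right) + \frac{24234 - 1188414}{-175237 + 644701} = 2752901 - \frac{1164180}{469464} = 2752901 - \frac{97015}{39122} = \frac{107698895907}{39122}$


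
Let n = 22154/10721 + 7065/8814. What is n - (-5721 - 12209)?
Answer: 564854819547/31498298 ≈ 17933.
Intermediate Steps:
n = 90336407/31498298 (n = 22154*(1/10721) + 7065*(1/8814) = 22154/10721 + 2355/2938 = 90336407/31498298 ≈ 2.8680)
n - (-5721 - 12209) = 90336407/31498298 - (-5721 - 12209) = 90336407/31498298 - 1*(-17930) = 90336407/31498298 + 17930 = 564854819547/31498298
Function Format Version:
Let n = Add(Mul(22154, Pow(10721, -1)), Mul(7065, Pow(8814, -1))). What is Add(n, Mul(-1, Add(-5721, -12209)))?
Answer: Rational(564854819547, 31498298) ≈ 17933.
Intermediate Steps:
n = Rational(90336407, 31498298) (n = Add(Mul(22154, Rational(1, 10721)), Mul(7065, Rational(1, 8814))) = Add(Rational(22154, 10721), Rational(2355, 2938)) = Rational(90336407, 31498298) ≈ 2.8680)
Add(n, Mul(-1, Add(-5721, -12209))) = Add(Rational(90336407, 31498298), Mul(-1, Add(-5721, -12209))) = Add(Rational(90336407, 31498298), Mul(-1, -17930)) = Add(Rational(90336407, 31498298), 17930) = Rational(564854819547, 31498298)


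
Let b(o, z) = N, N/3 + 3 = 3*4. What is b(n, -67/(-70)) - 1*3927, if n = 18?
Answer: -3900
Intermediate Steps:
N = 27 (N = -9 + 3*(3*4) = -9 + 3*12 = -9 + 36 = 27)
b(o, z) = 27
b(n, -67/(-70)) - 1*3927 = 27 - 1*3927 = 27 - 3927 = -3900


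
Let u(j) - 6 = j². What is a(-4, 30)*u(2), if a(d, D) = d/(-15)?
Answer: 8/3 ≈ 2.6667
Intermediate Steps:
a(d, D) = -d/15 (a(d, D) = d*(-1/15) = -d/15)
u(j) = 6 + j²
a(-4, 30)*u(2) = (-1/15*(-4))*(6 + 2²) = 4*(6 + 4)/15 = (4/15)*10 = 8/3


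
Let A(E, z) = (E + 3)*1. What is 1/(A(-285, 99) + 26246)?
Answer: 1/25964 ≈ 3.8515e-5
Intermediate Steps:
A(E, z) = 3 + E (A(E, z) = (3 + E)*1 = 3 + E)
1/(A(-285, 99) + 26246) = 1/((3 - 285) + 26246) = 1/(-282 + 26246) = 1/25964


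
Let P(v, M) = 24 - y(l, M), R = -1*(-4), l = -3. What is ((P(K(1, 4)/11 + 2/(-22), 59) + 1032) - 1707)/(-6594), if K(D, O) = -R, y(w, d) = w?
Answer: 108/1099 ≈ 0.098271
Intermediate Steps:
R = 4
K(D, O) = -4 (K(D, O) = -1*4 = -4)
P(v, M) = 27 (P(v, M) = 24 - 1*(-3) = 24 + 3 = 27)
((P(K(1, 4)/11 + 2/(-22), 59) + 1032) - 1707)/(-6594) = ((27 + 1032) - 1707)/(-6594) = (1059 - 1707)*(-1/6594) = -648*(-1/6594) = 108/1099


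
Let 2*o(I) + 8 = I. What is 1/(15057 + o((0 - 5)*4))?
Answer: 1/15043 ≈ 6.6476e-5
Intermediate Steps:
o(I) = -4 + I/2
1/(15057 + o((0 - 5)*4)) = 1/(15057 + (-4 + ((0 - 5)*4)/2)) = 1/(15057 + (-4 + (-5*4)/2)) = 1/(15057 + (-4 + (½)*(-20))) = 1/(15057 + (-4 - 10)) = 1/(15057 - 14) = 1/15043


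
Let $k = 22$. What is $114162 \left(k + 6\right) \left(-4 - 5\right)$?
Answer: $-28768824$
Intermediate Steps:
$114162 \left(k + 6\right) \left(-4 - 5\right) = 114162 \left(22 + 6\right) \left(-4 - 5\right) = 114162 \cdot 28 \left(-9\right) = 114162 \left(-252\right) = -28768824$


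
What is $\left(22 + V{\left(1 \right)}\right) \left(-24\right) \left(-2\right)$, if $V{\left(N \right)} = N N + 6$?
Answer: $1392$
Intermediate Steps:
$V{\left(N \right)} = 6 + N^{2}$ ($V{\left(N \right)} = N^{2} + 6 = 6 + N^{2}$)
$\left(22 + V{\left(1 \right)}\right) \left(-24\right) \left(-2\right) = \left(22 + \left(6 + 1^{2}\right)\right) \left(-24\right) \left(-2\right) = \left(22 + \left(6 + 1\right)\right) \left(-24\right) \left(-2\right) = \left(22 + 7\right) \left(-24\right) \left(-2\right) = 29 \left(-24\right) \left(-2\right) = \left(-696\right) \left(-2\right) = 1392$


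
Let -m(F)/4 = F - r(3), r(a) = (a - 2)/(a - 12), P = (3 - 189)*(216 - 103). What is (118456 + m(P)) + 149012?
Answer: 3163856/9 ≈ 3.5154e+5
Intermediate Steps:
P = -21018 (P = -186*113 = -21018)
r(a) = (-2 + a)/(-12 + a)
m(F) = -4/9 - 4*F (m(F) = -4*(F - (-2 + 3)/(-12 + 3)) = -4*(F - 1/(-9)) = -4*(F - (-1)/9) = -4*(F - 1*(-⅑)) = -4*(F + ⅑) = -4*(⅑ + F) = -4/9 - 4*F)
(118456 + m(P)) + 149012 = (118456 + (-4/9 - 4*(-21018))) + 149012 = (118456 + (-4/9 + 84072)) + 149012 = (118456 + 756644/9) + 149012 = 1822748/9 + 149012 = 3163856/9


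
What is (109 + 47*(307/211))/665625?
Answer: 12476/46815625 ≈ 0.00026649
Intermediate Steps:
(109 + 47*(307/211))/665625 = (109 + 47*(307*(1/211)))*(1/665625) = (109 + 47*(307/211))*(1/665625) = (109 + 14429/211)*(1/665625) = (37428/211)*(1/665625) = 12476/46815625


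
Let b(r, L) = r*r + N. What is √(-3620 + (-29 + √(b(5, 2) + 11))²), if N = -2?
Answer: √(-3620 + (29 - √34)²) ≈ 55.527*I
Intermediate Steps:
b(r, L) = -2 + r² (b(r, L) = r*r - 2 = r² - 2 = -2 + r²)
√(-3620 + (-29 + √(b(5, 2) + 11))²) = √(-3620 + (-29 + √((-2 + 5²) + 11))²) = √(-3620 + (-29 + √((-2 + 25) + 11))²) = √(-3620 + (-29 + √(23 + 11))²) = √(-3620 + (-29 + √34)²)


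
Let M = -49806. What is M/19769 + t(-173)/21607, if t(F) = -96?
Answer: -1078056066/427148783 ≈ -2.5238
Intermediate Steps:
M/19769 + t(-173)/21607 = -49806/19769 - 96/21607 = -1078056066/427148783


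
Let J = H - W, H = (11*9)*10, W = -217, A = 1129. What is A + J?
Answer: 2336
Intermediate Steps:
H = 990 (H = 99*10 = 990)
J = 1207 (J = 990 - 1*(-217) = 990 + 217 = 1207)
A + J = 1129 + 1207 = 2336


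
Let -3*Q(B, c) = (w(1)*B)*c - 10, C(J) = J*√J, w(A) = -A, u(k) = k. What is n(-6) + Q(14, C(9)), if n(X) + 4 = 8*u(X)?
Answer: 232/3 ≈ 77.333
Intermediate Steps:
C(J) = J^(3/2)
n(X) = -4 + 8*X
Q(B, c) = 10/3 + B*c/3 (Q(B, c) = -(((-1*1)*B)*c - 10)/3 = -((-B)*c - 10)/3 = -(-B*c - 10)/3 = -(-10 - B*c)/3 = 10/3 + B*c/3)
n(-6) + Q(14, C(9)) = (-4 + 8*(-6)) + (10/3 + (⅓)*14*9^(3/2)) = (-4 - 48) + (10/3 + (⅓)*14*27) = -52 + (10/3 + 126) = -52 + 388/3 = 232/3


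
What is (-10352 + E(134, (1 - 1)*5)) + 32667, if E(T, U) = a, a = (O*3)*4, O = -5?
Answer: 22255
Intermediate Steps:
a = -60 (a = -5*3*4 = -15*4 = -60)
E(T, U) = -60
(-10352 + E(134, (1 - 1)*5)) + 32667 = (-10352 - 60) + 32667 = -10412 + 32667 = 22255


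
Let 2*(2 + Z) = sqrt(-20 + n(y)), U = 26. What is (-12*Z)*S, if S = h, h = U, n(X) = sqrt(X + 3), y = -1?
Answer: 624 - 156*sqrt(-20 + sqrt(2)) ≈ 624.0 - 672.54*I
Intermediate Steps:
n(X) = sqrt(3 + X)
Z = -2 + sqrt(-20 + sqrt(2))/2 (Z = -2 + sqrt(-20 + sqrt(3 - 1))/2 = -2 + sqrt(-20 + sqrt(2))/2 ≈ -2.0 + 2.1556*I)
h = 26
S = 26
(-12*Z)*S = -12*(-2 + I*sqrt(20 - sqrt(2))/2)*26 = (24 - 6*I*sqrt(20 - sqrt(2)))*26 = 624 - 156*I*sqrt(20 - sqrt(2))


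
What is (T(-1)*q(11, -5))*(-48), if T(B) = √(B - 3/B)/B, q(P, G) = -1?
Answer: -48*√2 ≈ -67.882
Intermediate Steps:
T(B) = √(B - 3/B)/B
(T(-1)*q(11, -5))*(-48) = ((√(-1 - 3/(-1))/(-1))*(-1))*(-48) = (-√(-1 - 3*(-1))*(-1))*(-48) = (-√(-1 + 3)*(-1))*(-48) = (-√2*(-1))*(-48) = √2*(-48) = -48*√2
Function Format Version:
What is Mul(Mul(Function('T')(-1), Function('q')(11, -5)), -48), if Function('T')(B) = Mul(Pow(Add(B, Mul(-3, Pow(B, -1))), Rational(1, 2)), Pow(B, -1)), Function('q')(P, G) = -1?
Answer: Mul(-48, Pow(2, Rational(1, 2))) ≈ -67.882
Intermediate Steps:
Function('T')(B) = Mul(Pow(B, -1), Pow(Add(B, Mul(-3, Pow(B, -1))), Rational(1, 2)))
Mul(Mul(Function('T')(-1), Function('q')(11, -5)), -48) = Mul(Mul(Mul(Pow(-1, -1), Pow(Add(-1, Mul(-3, Pow(-1, -1))), Rational(1, 2))), -1), -48) = Mul(Mul(Mul(-1, Pow(Add(-1, Mul(-3, -1)), Rational(1, 2))), -1), -48) = Mul(Mul(Mul(-1, Pow(Add(-1, 3), Rational(1, 2))), -1), -48) = Mul(Mul(Mul(-1, Pow(2, Rational(1, 2))), -1), -48) = Mul(Pow(2, Rational(1, 2)), -48) = Mul(-48, Pow(2, Rational(1, 2)))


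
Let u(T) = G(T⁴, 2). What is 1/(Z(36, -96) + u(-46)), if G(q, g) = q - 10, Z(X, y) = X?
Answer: 1/4477482 ≈ 2.2334e-7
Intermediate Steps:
G(q, g) = -10 + q
u(T) = -10 + T⁴
1/(Z(36, -96) + u(-46)) = 1/(36 + (-10 + (-46)⁴)) = 1/(36 + (-10 + 4477456)) = 1/(36 + 4477446) = 1/4477482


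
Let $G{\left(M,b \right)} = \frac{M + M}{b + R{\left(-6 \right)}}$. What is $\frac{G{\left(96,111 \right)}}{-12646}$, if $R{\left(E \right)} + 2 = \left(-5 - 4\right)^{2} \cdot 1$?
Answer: $- \frac{48}{600685} \approx -7.9909 \cdot 10^{-5}$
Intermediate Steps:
$R{\left(E \right)} = 79$ ($R{\left(E \right)} = -2 + \left(-5 - 4\right)^{2} \cdot 1 = -2 + \left(-9\right)^{2} \cdot 1 = -2 + 81 \cdot 1 = -2 + 81 = 79$)
$G{\left(M,b \right)} = \frac{2 M}{79 + b}$ ($G{\left(M,b \right)} = \frac{M + M}{b + 79} = \frac{2 M}{79 + b}$)
$\frac{G{\left(96,111 \right)}}{-12646} = \frac{2 \cdot 96 \frac{1}{79 + 111}}{-12646} = 2 \cdot 96 \cdot \frac{1}{190} \left(- \frac{1}{12646}\right) = \frac{96}{95} \left(- \frac{1}{12646}\right) = - \frac{48}{600685}$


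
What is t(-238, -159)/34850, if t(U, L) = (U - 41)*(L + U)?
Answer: 110763/34850 ≈ 3.1783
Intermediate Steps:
t(U, L) = (-41 + U)*(L + U)
t(-238, -159)/34850 = ((-238)² - 41*(-159) - 41*(-238) - 159*(-238))/34850 = (56644 + 6519 + 9758 + 37842)*(1/34850) = 110763*(1/34850) = 110763/34850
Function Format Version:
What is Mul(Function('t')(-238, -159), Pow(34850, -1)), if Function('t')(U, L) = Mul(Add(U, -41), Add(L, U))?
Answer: Rational(110763, 34850) ≈ 3.1783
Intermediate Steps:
Function('t')(U, L) = Mul(Add(-41, U), Add(L, U))
Mul(Function('t')(-238, -159), Pow(34850, -1)) = Mul(Add(Pow(-238, 2), Mul(-41, -159), Mul(-41, -238), Mul(-159, -238)), Pow(34850, -1)) = Mul(Add(56644, 6519, 9758, 37842), Rational(1, 34850)) = Mul(110763, Rational(1, 34850)) = Rational(110763, 34850)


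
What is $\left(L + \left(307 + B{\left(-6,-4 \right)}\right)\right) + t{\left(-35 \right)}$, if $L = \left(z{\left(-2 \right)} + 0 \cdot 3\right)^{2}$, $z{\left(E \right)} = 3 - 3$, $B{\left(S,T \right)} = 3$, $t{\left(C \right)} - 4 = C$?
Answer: $279$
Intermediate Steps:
$t{\left(C \right)} = 4 + C$
$z{\left(E \right)} = 0$ ($z{\left(E \right)} = 3 - 3 = 0$)
$L = 0$ ($L = \left(0 + 0 \cdot 3\right)^{2} = \left(0 + 0\right)^{2} = 0^{2} = 0$)
$\left(L + \left(307 + B{\left(-6,-4 \right)}\right)\right) + t{\left(-35 \right)} = \left(0 + \left(307 + 3\right)\right) + \left(4 - 35\right) = \left(0 + 310\right) - 31 = 310 - 31 = 279$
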